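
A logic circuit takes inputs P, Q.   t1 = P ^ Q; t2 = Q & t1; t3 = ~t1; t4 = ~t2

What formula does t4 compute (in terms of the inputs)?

~(Q & (P ^ Q))

t1 = P ^ Q
t2 = Q & t1 = Q & (P ^ Q)
t4 = ~t2 = ~(Q & (P ^ Q))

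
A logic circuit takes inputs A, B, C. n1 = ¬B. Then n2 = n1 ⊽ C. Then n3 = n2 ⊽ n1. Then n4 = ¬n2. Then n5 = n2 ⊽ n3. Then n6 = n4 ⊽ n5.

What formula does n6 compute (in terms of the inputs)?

¬(¬B ⊽ C) ⊽ ((¬B ⊽ C) ⊽ ((¬B ⊽ C) ⊽ ¬B))

n1 = ¬B
n2 = n1 ⊽ C = ¬B ⊽ C
n3 = n2 ⊽ n1 = (¬B ⊽ C) ⊽ ¬B
n4 = ¬n2 = ¬(¬B ⊽ C)
n5 = n2 ⊽ n3 = (¬B ⊽ C) ⊽ ((¬B ⊽ C) ⊽ ¬B)
n6 = n4 ⊽ n5 = ¬(¬B ⊽ C) ⊽ ((¬B ⊽ C) ⊽ ((¬B ⊽ C) ⊽ ¬B))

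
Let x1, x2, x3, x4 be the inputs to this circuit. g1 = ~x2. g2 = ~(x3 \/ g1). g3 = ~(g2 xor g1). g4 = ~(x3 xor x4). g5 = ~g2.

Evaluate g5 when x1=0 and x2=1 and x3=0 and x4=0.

g1 = ~1 = 0
g2 = ~(0 \/ 0) = 1
g5 = ~1 = 0

0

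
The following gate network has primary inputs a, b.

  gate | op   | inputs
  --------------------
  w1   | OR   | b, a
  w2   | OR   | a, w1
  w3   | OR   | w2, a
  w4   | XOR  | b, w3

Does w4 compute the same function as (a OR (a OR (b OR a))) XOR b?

Yes

w1 = b OR a
w2 = a OR w1 = a OR (b OR a)
w3 = w2 OR a = (a OR (b OR a)) OR a
w4 = b XOR w3 = b XOR ((a OR (b OR a)) OR a)
At a=0, b=0: circuit gives 0, formula gives 0.
At a=1, b=0: circuit gives 1, formula gives 1.
Agrees on all 4 inputs.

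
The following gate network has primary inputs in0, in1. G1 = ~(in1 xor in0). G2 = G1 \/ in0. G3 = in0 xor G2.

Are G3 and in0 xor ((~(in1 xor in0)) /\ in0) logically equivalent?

G1 = ~(in1 xor in0)
G2 = G1 \/ in0 = (~(in1 xor in0)) \/ in0
G3 = in0 xor G2 = in0 xor ((~(in1 xor in0)) \/ in0)
At in0=0, in1=0: circuit gives 1, formula gives 0.

No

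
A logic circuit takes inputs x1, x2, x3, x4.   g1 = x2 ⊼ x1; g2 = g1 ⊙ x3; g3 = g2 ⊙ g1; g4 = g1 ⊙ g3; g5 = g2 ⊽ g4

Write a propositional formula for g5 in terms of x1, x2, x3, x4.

((x2 ⊼ x1) ⊙ x3) ⊽ ((x2 ⊼ x1) ⊙ (((x2 ⊼ x1) ⊙ x3) ⊙ (x2 ⊼ x1)))

g1 = x2 ⊼ x1
g2 = g1 ⊙ x3 = (x2 ⊼ x1) ⊙ x3
g3 = g2 ⊙ g1 = ((x2 ⊼ x1) ⊙ x3) ⊙ (x2 ⊼ x1)
g4 = g1 ⊙ g3 = (x2 ⊼ x1) ⊙ (((x2 ⊼ x1) ⊙ x3) ⊙ (x2 ⊼ x1))
g5 = g2 ⊽ g4 = ((x2 ⊼ x1) ⊙ x3) ⊽ ((x2 ⊼ x1) ⊙ (((x2 ⊼ x1) ⊙ x3) ⊙ (x2 ⊼ x1)))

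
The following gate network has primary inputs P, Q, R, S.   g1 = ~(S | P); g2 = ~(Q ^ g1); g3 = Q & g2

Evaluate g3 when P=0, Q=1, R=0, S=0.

1

g1 = ~(0 | 0) = 1
g2 = ~(1 ^ 1) = 1
g3 = 1 & 1 = 1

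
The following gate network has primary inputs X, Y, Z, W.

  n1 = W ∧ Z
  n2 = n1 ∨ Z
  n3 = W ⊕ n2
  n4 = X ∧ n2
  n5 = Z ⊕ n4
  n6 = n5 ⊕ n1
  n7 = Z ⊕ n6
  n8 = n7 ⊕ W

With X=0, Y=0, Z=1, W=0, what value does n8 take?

n1 = 0 ∧ 1 = 0
n2 = 0 ∨ 1 = 1
n4 = 0 ∧ 1 = 0
n5 = 1 ⊕ 0 = 1
n6 = 1 ⊕ 0 = 1
n7 = 1 ⊕ 1 = 0
n8 = 0 ⊕ 0 = 0

0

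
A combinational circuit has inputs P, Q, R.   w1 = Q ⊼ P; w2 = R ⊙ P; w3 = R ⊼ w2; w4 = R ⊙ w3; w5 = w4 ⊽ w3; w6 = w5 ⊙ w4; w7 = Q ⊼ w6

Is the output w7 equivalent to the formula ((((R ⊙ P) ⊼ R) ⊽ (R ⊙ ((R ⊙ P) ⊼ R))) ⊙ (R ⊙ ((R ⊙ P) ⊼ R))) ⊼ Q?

Yes

w2 = R ⊙ P
w3 = R ⊼ w2 = R ⊼ (R ⊙ P)
w4 = R ⊙ w3 = R ⊙ (R ⊼ (R ⊙ P))
w5 = w4 ⊽ w3 = (R ⊙ (R ⊼ (R ⊙ P))) ⊽ (R ⊼ (R ⊙ P))
w6 = w5 ⊙ w4 = ((R ⊙ (R ⊼ (R ⊙ P))) ⊽ (R ⊼ (R ⊙ P))) ⊙ (R ⊙ (R ⊼ (R ⊙ P)))
w7 = Q ⊼ w6 = Q ⊼ (((R ⊙ (R ⊼ (R ⊙ P))) ⊽ (R ⊼ (R ⊙ P))) ⊙ (R ⊙ (R ⊼ (R ⊙ P))))
At P=0, Q=1, R=0: circuit gives 0, formula gives 0.
At P=0, Q=0, R=0: circuit gives 1, formula gives 1.
Agrees on all 8 inputs.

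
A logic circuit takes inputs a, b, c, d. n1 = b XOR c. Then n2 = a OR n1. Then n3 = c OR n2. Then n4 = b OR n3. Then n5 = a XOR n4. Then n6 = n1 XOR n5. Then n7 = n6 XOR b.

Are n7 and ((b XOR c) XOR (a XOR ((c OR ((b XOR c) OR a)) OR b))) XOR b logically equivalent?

Yes

n1 = b XOR c
n2 = a OR n1 = a OR (b XOR c)
n3 = c OR n2 = c OR (a OR (b XOR c))
n4 = b OR n3 = b OR (c OR (a OR (b XOR c)))
n5 = a XOR n4 = a XOR (b OR (c OR (a OR (b XOR c))))
n6 = n1 XOR n5 = (b XOR c) XOR (a XOR (b OR (c OR (a OR (b XOR c)))))
n7 = n6 XOR b = ((b XOR c) XOR (a XOR (b OR (c OR (a OR (b XOR c)))))) XOR b
At a=0, b=0, c=0, d=0: circuit gives 0, formula gives 0.
At a=0, b=1, c=0, d=0: circuit gives 1, formula gives 1.
Agrees on all 16 inputs.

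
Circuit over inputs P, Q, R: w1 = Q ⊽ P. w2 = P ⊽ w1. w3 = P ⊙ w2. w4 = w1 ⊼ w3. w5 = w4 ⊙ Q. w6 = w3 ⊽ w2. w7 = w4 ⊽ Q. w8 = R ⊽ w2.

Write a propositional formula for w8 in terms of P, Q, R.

R ⊽ (P ⊽ (Q ⊽ P))

w1 = Q ⊽ P
w2 = P ⊽ w1 = P ⊽ (Q ⊽ P)
w8 = R ⊽ w2 = R ⊽ (P ⊽ (Q ⊽ P))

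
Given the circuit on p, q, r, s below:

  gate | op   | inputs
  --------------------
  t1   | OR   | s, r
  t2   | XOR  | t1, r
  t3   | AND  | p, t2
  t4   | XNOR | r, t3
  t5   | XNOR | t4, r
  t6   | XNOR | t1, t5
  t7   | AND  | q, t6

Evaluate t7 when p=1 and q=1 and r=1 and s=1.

0

t1 = 1 OR 1 = 1
t2 = 1 XOR 1 = 0
t3 = 1 AND 0 = 0
t4 = 1 XNOR 0 = 0
t5 = 0 XNOR 1 = 0
t6 = 1 XNOR 0 = 0
t7 = 1 AND 0 = 0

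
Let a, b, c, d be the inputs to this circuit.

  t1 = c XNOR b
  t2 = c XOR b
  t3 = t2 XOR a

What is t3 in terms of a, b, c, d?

t2 = c XOR b
t3 = t2 XOR a = (c XOR b) XOR a

(c XOR b) XOR a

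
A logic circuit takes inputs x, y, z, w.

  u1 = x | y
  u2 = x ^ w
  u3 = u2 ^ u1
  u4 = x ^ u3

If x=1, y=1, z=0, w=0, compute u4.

1

u1 = 1 | 1 = 1
u2 = 1 ^ 0 = 1
u3 = 1 ^ 1 = 0
u4 = 1 ^ 0 = 1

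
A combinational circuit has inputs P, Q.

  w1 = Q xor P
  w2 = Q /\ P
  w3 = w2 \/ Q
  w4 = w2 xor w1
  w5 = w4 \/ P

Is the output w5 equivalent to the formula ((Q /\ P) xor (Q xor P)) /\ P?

w1 = Q xor P
w2 = Q /\ P
w4 = w2 xor w1 = (Q /\ P) xor (Q xor P)
w5 = w4 \/ P = ((Q /\ P) xor (Q xor P)) \/ P
At P=0, Q=1: circuit gives 1, formula gives 0.

No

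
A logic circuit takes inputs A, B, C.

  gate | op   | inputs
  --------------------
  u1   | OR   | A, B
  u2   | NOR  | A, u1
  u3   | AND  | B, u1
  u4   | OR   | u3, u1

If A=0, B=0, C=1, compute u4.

u1 = 0 OR 0 = 0
u3 = 0 AND 0 = 0
u4 = 0 OR 0 = 0

0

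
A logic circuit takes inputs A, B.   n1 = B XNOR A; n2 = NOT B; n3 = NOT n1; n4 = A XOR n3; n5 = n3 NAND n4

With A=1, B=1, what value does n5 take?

n1 = 1 XNOR 1 = 1
n3 = NOT 1 = 0
n4 = 1 XOR 0 = 1
n5 = 0 NAND 1 = 1

1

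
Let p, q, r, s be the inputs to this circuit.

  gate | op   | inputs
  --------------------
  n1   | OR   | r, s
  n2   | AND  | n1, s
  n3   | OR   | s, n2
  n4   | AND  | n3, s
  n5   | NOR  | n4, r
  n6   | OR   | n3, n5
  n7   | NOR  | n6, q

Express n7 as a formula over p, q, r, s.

n1 = r OR s
n2 = n1 AND s = (r OR s) AND s
n3 = s OR n2 = s OR ((r OR s) AND s)
n4 = n3 AND s = (s OR ((r OR s) AND s)) AND s
n5 = n4 NOR r = ((s OR ((r OR s) AND s)) AND s) NOR r
n6 = n3 OR n5 = (s OR ((r OR s) AND s)) OR (((s OR ((r OR s) AND s)) AND s) NOR r)
n7 = n6 NOR q = ((s OR ((r OR s) AND s)) OR (((s OR ((r OR s) AND s)) AND s) NOR r)) NOR q

((s OR ((r OR s) AND s)) OR (((s OR ((r OR s) AND s)) AND s) NOR r)) NOR q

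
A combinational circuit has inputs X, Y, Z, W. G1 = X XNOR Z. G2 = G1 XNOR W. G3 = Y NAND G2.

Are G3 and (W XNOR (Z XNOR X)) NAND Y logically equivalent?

Yes

G1 = X XNOR Z
G2 = G1 XNOR W = (X XNOR Z) XNOR W
G3 = Y NAND G2 = Y NAND ((X XNOR Z) XNOR W)
At X=0, Y=1, Z=0, W=1: circuit gives 0, formula gives 0.
At X=0, Y=0, Z=0, W=0: circuit gives 1, formula gives 1.
Agrees on all 16 inputs.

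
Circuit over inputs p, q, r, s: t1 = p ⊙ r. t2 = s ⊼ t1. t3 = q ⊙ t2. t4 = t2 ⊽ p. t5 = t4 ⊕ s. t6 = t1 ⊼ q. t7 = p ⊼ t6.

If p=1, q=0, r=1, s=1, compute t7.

0

t1 = 1 ⊙ 1 = 1
t6 = 1 ⊼ 0 = 1
t7 = 1 ⊼ 1 = 0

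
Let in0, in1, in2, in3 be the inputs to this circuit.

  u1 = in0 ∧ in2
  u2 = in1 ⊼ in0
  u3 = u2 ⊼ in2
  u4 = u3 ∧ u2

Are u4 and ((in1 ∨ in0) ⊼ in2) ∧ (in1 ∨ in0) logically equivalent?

No

u2 = in1 ⊼ in0
u3 = u2 ⊼ in2 = (in1 ⊼ in0) ⊼ in2
u4 = u3 ∧ u2 = ((in1 ⊼ in0) ⊼ in2) ∧ (in1 ⊼ in0)
At in0=0, in1=0, in2=0, in3=0: circuit gives 1, formula gives 0.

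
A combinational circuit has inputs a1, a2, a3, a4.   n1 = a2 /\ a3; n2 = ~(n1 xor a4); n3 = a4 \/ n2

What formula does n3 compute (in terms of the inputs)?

a4 \/ (~((a2 /\ a3) xor a4))

n1 = a2 /\ a3
n2 = ~(n1 xor a4) = ~((a2 /\ a3) xor a4)
n3 = a4 \/ n2 = a4 \/ (~((a2 /\ a3) xor a4))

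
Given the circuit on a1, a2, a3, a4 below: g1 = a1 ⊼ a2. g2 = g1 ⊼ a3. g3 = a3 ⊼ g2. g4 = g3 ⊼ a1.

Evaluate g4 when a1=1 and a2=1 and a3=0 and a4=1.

g1 = 1 ⊼ 1 = 0
g2 = 0 ⊼ 0 = 1
g3 = 0 ⊼ 1 = 1
g4 = 1 ⊼ 1 = 0

0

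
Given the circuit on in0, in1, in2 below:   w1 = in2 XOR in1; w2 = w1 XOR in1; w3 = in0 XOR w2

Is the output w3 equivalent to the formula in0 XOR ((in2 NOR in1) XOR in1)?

No

w1 = in2 XOR in1
w2 = w1 XOR in1 = (in2 XOR in1) XOR in1
w3 = in0 XOR w2 = in0 XOR ((in2 XOR in1) XOR in1)
At in0=0, in1=0, in2=0: circuit gives 0, formula gives 1.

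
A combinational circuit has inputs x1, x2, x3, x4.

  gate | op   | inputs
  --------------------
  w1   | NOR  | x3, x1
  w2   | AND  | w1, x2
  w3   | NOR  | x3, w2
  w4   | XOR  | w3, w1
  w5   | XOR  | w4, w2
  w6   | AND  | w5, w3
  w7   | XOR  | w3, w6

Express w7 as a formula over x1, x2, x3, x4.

(x3 NOR ((x3 NOR x1) AND x2)) XOR ((((x3 NOR ((x3 NOR x1) AND x2)) XOR (x3 NOR x1)) XOR ((x3 NOR x1) AND x2)) AND (x3 NOR ((x3 NOR x1) AND x2)))

w1 = x3 NOR x1
w2 = w1 AND x2 = (x3 NOR x1) AND x2
w3 = x3 NOR w2 = x3 NOR ((x3 NOR x1) AND x2)
w4 = w3 XOR w1 = (x3 NOR ((x3 NOR x1) AND x2)) XOR (x3 NOR x1)
w5 = w4 XOR w2 = ((x3 NOR ((x3 NOR x1) AND x2)) XOR (x3 NOR x1)) XOR ((x3 NOR x1) AND x2)
w6 = w5 AND w3 = (((x3 NOR ((x3 NOR x1) AND x2)) XOR (x3 NOR x1)) XOR ((x3 NOR x1) AND x2)) AND (x3 NOR ((x3 NOR x1) AND x2))
w7 = w3 XOR w6 = (x3 NOR ((x3 NOR x1) AND x2)) XOR ((((x3 NOR ((x3 NOR x1) AND x2)) XOR (x3 NOR x1)) XOR ((x3 NOR x1) AND x2)) AND (x3 NOR ((x3 NOR x1) AND x2)))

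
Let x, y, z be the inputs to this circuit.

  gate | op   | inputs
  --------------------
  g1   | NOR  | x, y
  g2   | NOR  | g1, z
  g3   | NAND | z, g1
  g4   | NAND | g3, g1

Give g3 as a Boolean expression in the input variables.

g1 = x NOR y
g3 = z NAND g1 = z NAND (x NOR y)

z NAND (x NOR y)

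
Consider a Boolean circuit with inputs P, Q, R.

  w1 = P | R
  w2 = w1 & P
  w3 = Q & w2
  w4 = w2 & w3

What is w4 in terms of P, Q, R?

w1 = P | R
w2 = w1 & P = (P | R) & P
w3 = Q & w2 = Q & ((P | R) & P)
w4 = w2 & w3 = ((P | R) & P) & (Q & ((P | R) & P))

((P | R) & P) & (Q & ((P | R) & P))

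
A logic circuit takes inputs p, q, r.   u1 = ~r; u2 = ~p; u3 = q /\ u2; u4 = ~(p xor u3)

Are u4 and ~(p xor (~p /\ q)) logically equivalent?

u2 = ~p
u3 = q /\ u2 = q /\ ~p
u4 = ~(p xor u3) = ~(p xor (q /\ ~p))
At p=0, q=1, r=0: circuit gives 0, formula gives 0.
At p=0, q=0, r=0: circuit gives 1, formula gives 1.
Agrees on all 8 inputs.

Yes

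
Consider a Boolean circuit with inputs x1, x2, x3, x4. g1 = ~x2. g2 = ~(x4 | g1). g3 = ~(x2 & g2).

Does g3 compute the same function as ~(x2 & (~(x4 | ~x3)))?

g1 = ~x2
g2 = ~(x4 | g1) = ~(x4 | ~x2)
g3 = ~(x2 & g2) = ~(x2 & (~(x4 | ~x2)))
At x1=0, x2=1, x3=0, x4=0: circuit gives 0, formula gives 1.

No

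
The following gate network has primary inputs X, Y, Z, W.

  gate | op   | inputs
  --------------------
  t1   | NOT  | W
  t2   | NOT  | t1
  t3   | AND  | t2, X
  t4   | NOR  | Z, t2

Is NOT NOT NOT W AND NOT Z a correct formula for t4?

Yes

t1 = NOT W
t2 = NOT t1 = NOT NOT W
t4 = Z NOR t2 = Z NOR NOT NOT W
At X=0, Y=0, Z=0, W=1: circuit gives 0, formula gives 0.
At X=0, Y=0, Z=0, W=0: circuit gives 1, formula gives 1.
Agrees on all 16 inputs.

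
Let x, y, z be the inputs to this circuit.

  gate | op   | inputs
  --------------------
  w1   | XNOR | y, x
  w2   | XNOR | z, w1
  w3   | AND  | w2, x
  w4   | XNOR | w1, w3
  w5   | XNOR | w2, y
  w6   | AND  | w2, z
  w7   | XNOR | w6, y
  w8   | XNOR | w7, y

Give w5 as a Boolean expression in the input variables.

(z XNOR (y XNOR x)) XNOR y

w1 = y XNOR x
w2 = z XNOR w1 = z XNOR (y XNOR x)
w5 = w2 XNOR y = (z XNOR (y XNOR x)) XNOR y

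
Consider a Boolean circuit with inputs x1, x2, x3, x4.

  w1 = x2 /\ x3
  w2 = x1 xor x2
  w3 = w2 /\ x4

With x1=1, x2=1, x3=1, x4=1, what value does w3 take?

0

w2 = 1 xor 1 = 0
w3 = 0 /\ 1 = 0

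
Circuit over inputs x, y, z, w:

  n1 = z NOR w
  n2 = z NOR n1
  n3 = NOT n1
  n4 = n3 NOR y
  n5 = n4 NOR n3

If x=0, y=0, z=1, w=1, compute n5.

0

n1 = 1 NOR 1 = 0
n3 = NOT 0 = 1
n4 = 1 NOR 0 = 0
n5 = 0 NOR 1 = 0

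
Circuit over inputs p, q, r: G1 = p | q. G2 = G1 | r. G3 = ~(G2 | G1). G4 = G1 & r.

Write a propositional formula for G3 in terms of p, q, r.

G1 = p | q
G2 = G1 | r = (p | q) | r
G3 = ~(G2 | G1) = ~(((p | q) | r) | (p | q))

~(((p | q) | r) | (p | q))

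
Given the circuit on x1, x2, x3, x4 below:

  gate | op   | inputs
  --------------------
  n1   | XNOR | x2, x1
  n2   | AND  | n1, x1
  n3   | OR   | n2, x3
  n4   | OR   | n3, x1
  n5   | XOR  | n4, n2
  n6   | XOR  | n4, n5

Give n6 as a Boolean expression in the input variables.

n1 = x2 XNOR x1
n2 = n1 AND x1 = (x2 XNOR x1) AND x1
n3 = n2 OR x3 = ((x2 XNOR x1) AND x1) OR x3
n4 = n3 OR x1 = (((x2 XNOR x1) AND x1) OR x3) OR x1
n5 = n4 XOR n2 = ((((x2 XNOR x1) AND x1) OR x3) OR x1) XOR ((x2 XNOR x1) AND x1)
n6 = n4 XOR n5 = ((((x2 XNOR x1) AND x1) OR x3) OR x1) XOR (((((x2 XNOR x1) AND x1) OR x3) OR x1) XOR ((x2 XNOR x1) AND x1))

((((x2 XNOR x1) AND x1) OR x3) OR x1) XOR (((((x2 XNOR x1) AND x1) OR x3) OR x1) XOR ((x2 XNOR x1) AND x1))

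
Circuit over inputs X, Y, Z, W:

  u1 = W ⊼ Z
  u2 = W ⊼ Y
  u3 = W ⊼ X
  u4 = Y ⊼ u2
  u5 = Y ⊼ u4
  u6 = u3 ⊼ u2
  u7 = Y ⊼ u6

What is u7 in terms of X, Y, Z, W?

Y ⊼ ((W ⊼ X) ⊼ (W ⊼ Y))

u2 = W ⊼ Y
u3 = W ⊼ X
u6 = u3 ⊼ u2 = (W ⊼ X) ⊼ (W ⊼ Y)
u7 = Y ⊼ u6 = Y ⊼ ((W ⊼ X) ⊼ (W ⊼ Y))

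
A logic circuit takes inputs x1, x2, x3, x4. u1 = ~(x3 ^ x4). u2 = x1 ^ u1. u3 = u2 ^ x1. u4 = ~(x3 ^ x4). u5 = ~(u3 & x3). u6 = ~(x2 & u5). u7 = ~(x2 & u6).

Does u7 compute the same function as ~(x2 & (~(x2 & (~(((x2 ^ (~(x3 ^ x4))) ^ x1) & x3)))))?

u1 = ~(x3 ^ x4)
u2 = x1 ^ u1 = x1 ^ (~(x3 ^ x4))
u3 = u2 ^ x1 = (x1 ^ (~(x3 ^ x4))) ^ x1
u5 = ~(u3 & x3) = ~(((x1 ^ (~(x3 ^ x4))) ^ x1) & x3)
u6 = ~(x2 & u5) = ~(x2 & (~(((x1 ^ (~(x3 ^ x4))) ^ x1) & x3)))
u7 = ~(x2 & u6) = ~(x2 & (~(x2 & (~(((x1 ^ (~(x3 ^ x4))) ^ x1) & x3)))))
At x1=0, x2=1, x3=1, x4=0: circuit gives 1, formula gives 0.

No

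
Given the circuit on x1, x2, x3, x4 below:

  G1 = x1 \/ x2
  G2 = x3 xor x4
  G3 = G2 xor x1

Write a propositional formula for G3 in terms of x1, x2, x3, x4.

(x3 xor x4) xor x1

G2 = x3 xor x4
G3 = G2 xor x1 = (x3 xor x4) xor x1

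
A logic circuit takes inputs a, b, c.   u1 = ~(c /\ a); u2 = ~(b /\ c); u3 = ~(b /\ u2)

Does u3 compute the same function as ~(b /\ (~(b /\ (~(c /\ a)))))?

u2 = ~(b /\ c)
u3 = ~(b /\ u2) = ~(b /\ (~(b /\ c)))
At a=0, b=1, c=0: circuit gives 0, formula gives 1.

No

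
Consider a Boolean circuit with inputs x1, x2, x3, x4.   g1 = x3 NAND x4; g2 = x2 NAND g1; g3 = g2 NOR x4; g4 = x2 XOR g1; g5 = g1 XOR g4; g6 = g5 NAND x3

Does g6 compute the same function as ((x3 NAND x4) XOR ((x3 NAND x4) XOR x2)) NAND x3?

Yes

g1 = x3 NAND x4
g4 = x2 XOR g1 = x2 XOR (x3 NAND x4)
g5 = g1 XOR g4 = (x3 NAND x4) XOR (x2 XOR (x3 NAND x4))
g6 = g5 NAND x3 = ((x3 NAND x4) XOR (x2 XOR (x3 NAND x4))) NAND x3
At x1=0, x2=1, x3=1, x4=0: circuit gives 0, formula gives 0.
At x1=0, x2=0, x3=0, x4=0: circuit gives 1, formula gives 1.
Agrees on all 16 inputs.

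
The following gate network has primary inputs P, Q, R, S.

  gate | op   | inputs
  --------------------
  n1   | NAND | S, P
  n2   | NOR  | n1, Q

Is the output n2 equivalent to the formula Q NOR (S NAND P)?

n1 = S NAND P
n2 = n1 NOR Q = (S NAND P) NOR Q
At P=0, Q=0, R=0, S=0: circuit gives 0, formula gives 0.
At P=1, Q=0, R=0, S=1: circuit gives 1, formula gives 1.
Agrees on all 16 inputs.

Yes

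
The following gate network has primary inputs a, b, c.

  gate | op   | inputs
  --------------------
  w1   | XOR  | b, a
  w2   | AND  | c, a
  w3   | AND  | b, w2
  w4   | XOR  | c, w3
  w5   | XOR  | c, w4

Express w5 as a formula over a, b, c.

w2 = c AND a
w3 = b AND w2 = b AND (c AND a)
w4 = c XOR w3 = c XOR (b AND (c AND a))
w5 = c XOR w4 = c XOR (c XOR (b AND (c AND a)))

c XOR (c XOR (b AND (c AND a)))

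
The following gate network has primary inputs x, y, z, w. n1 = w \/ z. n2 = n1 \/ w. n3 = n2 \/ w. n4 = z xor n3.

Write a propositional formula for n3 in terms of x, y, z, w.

((w \/ z) \/ w) \/ w

n1 = w \/ z
n2 = n1 \/ w = (w \/ z) \/ w
n3 = n2 \/ w = ((w \/ z) \/ w) \/ w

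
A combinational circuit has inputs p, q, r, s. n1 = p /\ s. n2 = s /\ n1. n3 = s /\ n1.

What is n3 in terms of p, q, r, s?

n1 = p /\ s
n3 = s /\ n1 = s /\ (p /\ s)

s /\ (p /\ s)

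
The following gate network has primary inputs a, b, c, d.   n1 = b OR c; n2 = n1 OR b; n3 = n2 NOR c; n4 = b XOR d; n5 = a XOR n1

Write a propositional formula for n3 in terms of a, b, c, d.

((b OR c) OR b) NOR c

n1 = b OR c
n2 = n1 OR b = (b OR c) OR b
n3 = n2 NOR c = ((b OR c) OR b) NOR c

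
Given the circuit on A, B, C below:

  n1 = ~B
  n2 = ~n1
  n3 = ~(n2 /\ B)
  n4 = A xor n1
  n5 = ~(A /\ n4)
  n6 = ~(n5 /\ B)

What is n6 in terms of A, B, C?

n1 = ~B
n4 = A xor n1 = A xor ~B
n5 = ~(A /\ n4) = ~(A /\ (A xor ~B))
n6 = ~(n5 /\ B) = ~((~(A /\ (A xor ~B))) /\ B)

~((~(A /\ (A xor ~B))) /\ B)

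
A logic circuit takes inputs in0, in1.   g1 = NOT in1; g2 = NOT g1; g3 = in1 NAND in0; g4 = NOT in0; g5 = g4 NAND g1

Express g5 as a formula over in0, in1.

g1 = NOT in1
g4 = NOT in0
g5 = g4 NAND g1 = NOT in0 NAND NOT in1

NOT in0 NAND NOT in1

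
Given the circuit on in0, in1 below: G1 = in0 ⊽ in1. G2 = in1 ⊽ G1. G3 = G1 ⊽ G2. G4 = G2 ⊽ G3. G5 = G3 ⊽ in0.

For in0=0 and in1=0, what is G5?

G1 = 0 ⊽ 0 = 1
G2 = 0 ⊽ 1 = 0
G3 = 1 ⊽ 0 = 0
G5 = 0 ⊽ 0 = 1

1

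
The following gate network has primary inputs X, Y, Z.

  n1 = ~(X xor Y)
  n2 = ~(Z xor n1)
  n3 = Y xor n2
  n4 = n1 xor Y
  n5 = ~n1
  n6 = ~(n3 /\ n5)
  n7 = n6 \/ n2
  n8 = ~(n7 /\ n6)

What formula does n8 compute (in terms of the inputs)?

~(((~((Y xor (~(Z xor (~(X xor Y))))) /\ ~(~(X xor Y)))) \/ (~(Z xor (~(X xor Y))))) /\ (~((Y xor (~(Z xor (~(X xor Y))))) /\ ~(~(X xor Y)))))

n1 = ~(X xor Y)
n2 = ~(Z xor n1) = ~(Z xor (~(X xor Y)))
n3 = Y xor n2 = Y xor (~(Z xor (~(X xor Y))))
n5 = ~n1 = ~(~(X xor Y))
n6 = ~(n3 /\ n5) = ~((Y xor (~(Z xor (~(X xor Y))))) /\ ~(~(X xor Y)))
n7 = n6 \/ n2 = (~((Y xor (~(Z xor (~(X xor Y))))) /\ ~(~(X xor Y)))) \/ (~(Z xor (~(X xor Y))))
n8 = ~(n7 /\ n6) = ~(((~((Y xor (~(Z xor (~(X xor Y))))) /\ ~(~(X xor Y)))) \/ (~(Z xor (~(X xor Y))))) /\ (~((Y xor (~(Z xor (~(X xor Y))))) /\ ~(~(X xor Y)))))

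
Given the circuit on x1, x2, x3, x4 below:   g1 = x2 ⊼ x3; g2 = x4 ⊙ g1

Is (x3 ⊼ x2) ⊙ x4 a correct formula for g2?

Yes

g1 = x2 ⊼ x3
g2 = x4 ⊙ g1 = x4 ⊙ (x2 ⊼ x3)
At x1=0, x2=0, x3=0, x4=0: circuit gives 0, formula gives 0.
At x1=0, x2=0, x3=0, x4=1: circuit gives 1, formula gives 1.
Agrees on all 16 inputs.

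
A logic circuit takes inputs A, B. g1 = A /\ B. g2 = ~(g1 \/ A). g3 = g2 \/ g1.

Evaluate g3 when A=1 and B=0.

g1 = 1 /\ 0 = 0
g2 = ~(0 \/ 1) = 0
g3 = 0 \/ 0 = 0

0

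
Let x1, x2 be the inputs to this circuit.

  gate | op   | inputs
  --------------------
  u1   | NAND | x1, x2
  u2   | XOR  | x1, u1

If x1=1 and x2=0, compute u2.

0

u1 = 1 NAND 0 = 1
u2 = 1 XOR 1 = 0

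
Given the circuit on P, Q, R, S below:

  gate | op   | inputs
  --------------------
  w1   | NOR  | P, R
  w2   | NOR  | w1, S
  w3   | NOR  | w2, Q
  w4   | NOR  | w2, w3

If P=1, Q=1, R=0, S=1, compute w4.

w1 = 1 NOR 0 = 0
w2 = 0 NOR 1 = 0
w3 = 0 NOR 1 = 0
w4 = 0 NOR 0 = 1

1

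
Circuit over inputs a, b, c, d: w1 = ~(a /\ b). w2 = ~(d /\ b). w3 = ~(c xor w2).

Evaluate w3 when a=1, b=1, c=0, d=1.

w2 = ~(1 /\ 1) = 0
w3 = ~(0 xor 0) = 1

1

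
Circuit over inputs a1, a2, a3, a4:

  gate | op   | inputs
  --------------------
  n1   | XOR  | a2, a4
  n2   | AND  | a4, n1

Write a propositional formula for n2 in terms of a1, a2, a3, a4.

a4 AND (a2 XOR a4)

n1 = a2 XOR a4
n2 = a4 AND n1 = a4 AND (a2 XOR a4)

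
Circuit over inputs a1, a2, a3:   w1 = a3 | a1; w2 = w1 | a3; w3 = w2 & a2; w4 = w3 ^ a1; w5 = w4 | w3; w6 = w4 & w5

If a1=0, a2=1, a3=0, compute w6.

w1 = 0 | 0 = 0
w2 = 0 | 0 = 0
w3 = 0 & 1 = 0
w4 = 0 ^ 0 = 0
w5 = 0 | 0 = 0
w6 = 0 & 0 = 0

0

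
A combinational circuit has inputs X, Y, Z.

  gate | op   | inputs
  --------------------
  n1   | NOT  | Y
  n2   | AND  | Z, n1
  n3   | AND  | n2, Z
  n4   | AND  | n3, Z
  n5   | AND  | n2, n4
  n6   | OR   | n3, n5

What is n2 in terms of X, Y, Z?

Z AND NOT Y

n1 = NOT Y
n2 = Z AND n1 = Z AND NOT Y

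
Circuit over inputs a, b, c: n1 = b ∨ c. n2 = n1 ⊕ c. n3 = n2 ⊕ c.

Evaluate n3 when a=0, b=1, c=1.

n1 = 1 ∨ 1 = 1
n2 = 1 ⊕ 1 = 0
n3 = 0 ⊕ 1 = 1

1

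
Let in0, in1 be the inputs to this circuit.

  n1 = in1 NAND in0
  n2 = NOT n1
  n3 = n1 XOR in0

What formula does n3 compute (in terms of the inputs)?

n1 = in1 NAND in0
n3 = n1 XOR in0 = (in1 NAND in0) XOR in0

(in1 NAND in0) XOR in0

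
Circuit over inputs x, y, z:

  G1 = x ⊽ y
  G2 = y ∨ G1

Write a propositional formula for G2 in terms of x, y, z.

y ∨ (x ⊽ y)

G1 = x ⊽ y
G2 = y ∨ G1 = y ∨ (x ⊽ y)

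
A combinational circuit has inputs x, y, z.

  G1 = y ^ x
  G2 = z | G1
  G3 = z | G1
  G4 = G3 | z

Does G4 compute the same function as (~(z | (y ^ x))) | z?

G1 = y ^ x
G3 = z | G1 = z | (y ^ x)
G4 = G3 | z = (z | (y ^ x)) | z
At x=0, y=0, z=0: circuit gives 0, formula gives 1.

No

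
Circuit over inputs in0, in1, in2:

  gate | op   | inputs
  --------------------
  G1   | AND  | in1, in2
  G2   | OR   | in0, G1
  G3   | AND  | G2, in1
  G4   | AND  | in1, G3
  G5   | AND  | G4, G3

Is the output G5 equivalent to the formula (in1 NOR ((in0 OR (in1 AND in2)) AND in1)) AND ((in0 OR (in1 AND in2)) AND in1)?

No

G1 = in1 AND in2
G2 = in0 OR G1 = in0 OR (in1 AND in2)
G3 = G2 AND in1 = (in0 OR (in1 AND in2)) AND in1
G4 = in1 AND G3 = in1 AND ((in0 OR (in1 AND in2)) AND in1)
G5 = G4 AND G3 = (in1 AND ((in0 OR (in1 AND in2)) AND in1)) AND ((in0 OR (in1 AND in2)) AND in1)
At in0=0, in1=1, in2=1: circuit gives 1, formula gives 0.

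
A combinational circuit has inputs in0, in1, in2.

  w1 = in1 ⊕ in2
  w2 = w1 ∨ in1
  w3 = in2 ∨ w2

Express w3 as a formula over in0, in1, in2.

in2 ∨ ((in1 ⊕ in2) ∨ in1)

w1 = in1 ⊕ in2
w2 = w1 ∨ in1 = (in1 ⊕ in2) ∨ in1
w3 = in2 ∨ w2 = in2 ∨ ((in1 ⊕ in2) ∨ in1)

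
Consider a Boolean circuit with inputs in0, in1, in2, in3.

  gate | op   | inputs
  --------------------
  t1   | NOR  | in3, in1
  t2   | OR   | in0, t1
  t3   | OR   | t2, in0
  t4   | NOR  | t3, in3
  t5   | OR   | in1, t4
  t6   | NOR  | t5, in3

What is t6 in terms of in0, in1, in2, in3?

(in1 OR (((in0 OR (in3 NOR in1)) OR in0) NOR in3)) NOR in3

t1 = in3 NOR in1
t2 = in0 OR t1 = in0 OR (in3 NOR in1)
t3 = t2 OR in0 = (in0 OR (in3 NOR in1)) OR in0
t4 = t3 NOR in3 = ((in0 OR (in3 NOR in1)) OR in0) NOR in3
t5 = in1 OR t4 = in1 OR (((in0 OR (in3 NOR in1)) OR in0) NOR in3)
t6 = t5 NOR in3 = (in1 OR (((in0 OR (in3 NOR in1)) OR in0) NOR in3)) NOR in3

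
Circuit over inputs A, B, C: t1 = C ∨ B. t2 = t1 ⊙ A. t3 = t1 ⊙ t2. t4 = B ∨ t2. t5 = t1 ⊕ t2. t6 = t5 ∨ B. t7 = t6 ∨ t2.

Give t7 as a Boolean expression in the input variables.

(((C ∨ B) ⊕ ((C ∨ B) ⊙ A)) ∨ B) ∨ ((C ∨ B) ⊙ A)

t1 = C ∨ B
t2 = t1 ⊙ A = (C ∨ B) ⊙ A
t5 = t1 ⊕ t2 = (C ∨ B) ⊕ ((C ∨ B) ⊙ A)
t6 = t5 ∨ B = ((C ∨ B) ⊕ ((C ∨ B) ⊙ A)) ∨ B
t7 = t6 ∨ t2 = (((C ∨ B) ⊕ ((C ∨ B) ⊙ A)) ∨ B) ∨ ((C ∨ B) ⊙ A)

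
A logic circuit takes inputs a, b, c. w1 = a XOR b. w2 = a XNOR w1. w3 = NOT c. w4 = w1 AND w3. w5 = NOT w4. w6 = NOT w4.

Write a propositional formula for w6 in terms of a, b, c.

NOT ((a XOR b) AND NOT c)

w1 = a XOR b
w3 = NOT c
w4 = w1 AND w3 = (a XOR b) AND NOT c
w6 = NOT w4 = NOT ((a XOR b) AND NOT c)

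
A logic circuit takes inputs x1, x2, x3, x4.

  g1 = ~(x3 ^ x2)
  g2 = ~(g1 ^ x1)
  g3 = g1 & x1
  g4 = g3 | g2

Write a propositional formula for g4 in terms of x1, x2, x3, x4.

((~(x3 ^ x2)) & x1) | (~((~(x3 ^ x2)) ^ x1))

g1 = ~(x3 ^ x2)
g2 = ~(g1 ^ x1) = ~((~(x3 ^ x2)) ^ x1)
g3 = g1 & x1 = (~(x3 ^ x2)) & x1
g4 = g3 | g2 = ((~(x3 ^ x2)) & x1) | (~((~(x3 ^ x2)) ^ x1))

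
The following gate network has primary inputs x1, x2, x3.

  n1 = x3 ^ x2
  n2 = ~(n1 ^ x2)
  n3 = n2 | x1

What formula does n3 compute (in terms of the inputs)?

n1 = x3 ^ x2
n2 = ~(n1 ^ x2) = ~((x3 ^ x2) ^ x2)
n3 = n2 | x1 = (~((x3 ^ x2) ^ x2)) | x1

(~((x3 ^ x2) ^ x2)) | x1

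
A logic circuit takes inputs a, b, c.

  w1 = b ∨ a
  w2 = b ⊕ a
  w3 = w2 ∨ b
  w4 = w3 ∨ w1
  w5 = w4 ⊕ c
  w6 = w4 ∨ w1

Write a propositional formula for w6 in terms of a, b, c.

w1 = b ∨ a
w2 = b ⊕ a
w3 = w2 ∨ b = (b ⊕ a) ∨ b
w4 = w3 ∨ w1 = ((b ⊕ a) ∨ b) ∨ (b ∨ a)
w6 = w4 ∨ w1 = (((b ⊕ a) ∨ b) ∨ (b ∨ a)) ∨ (b ∨ a)

(((b ⊕ a) ∨ b) ∨ (b ∨ a)) ∨ (b ∨ a)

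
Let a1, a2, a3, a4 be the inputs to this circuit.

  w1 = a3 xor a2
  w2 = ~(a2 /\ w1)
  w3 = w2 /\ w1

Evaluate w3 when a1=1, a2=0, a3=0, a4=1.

w1 = 0 xor 0 = 0
w2 = ~(0 /\ 0) = 1
w3 = 1 /\ 0 = 0

0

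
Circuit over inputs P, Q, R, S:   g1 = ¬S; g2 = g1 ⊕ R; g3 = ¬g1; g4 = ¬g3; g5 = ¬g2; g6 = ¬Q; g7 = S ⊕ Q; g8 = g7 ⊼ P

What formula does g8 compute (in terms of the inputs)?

g7 = S ⊕ Q
g8 = g7 ⊼ P = (S ⊕ Q) ⊼ P

(S ⊕ Q) ⊼ P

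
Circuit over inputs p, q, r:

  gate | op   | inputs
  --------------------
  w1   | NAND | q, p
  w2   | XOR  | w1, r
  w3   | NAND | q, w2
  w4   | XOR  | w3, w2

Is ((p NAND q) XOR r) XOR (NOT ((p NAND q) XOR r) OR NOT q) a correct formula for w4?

w1 = q NAND p
w2 = w1 XOR r = (q NAND p) XOR r
w3 = q NAND w2 = q NAND ((q NAND p) XOR r)
w4 = w3 XOR w2 = (q NAND ((q NAND p) XOR r)) XOR ((q NAND p) XOR r)
At p=0, q=0, r=0: circuit gives 0, formula gives 0.
At p=0, q=0, r=1: circuit gives 1, formula gives 1.
Agrees on all 8 inputs.

Yes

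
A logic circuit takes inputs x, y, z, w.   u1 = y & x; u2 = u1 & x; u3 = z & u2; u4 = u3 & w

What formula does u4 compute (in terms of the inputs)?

u1 = y & x
u2 = u1 & x = (y & x) & x
u3 = z & u2 = z & ((y & x) & x)
u4 = u3 & w = (z & ((y & x) & x)) & w

(z & ((y & x) & x)) & w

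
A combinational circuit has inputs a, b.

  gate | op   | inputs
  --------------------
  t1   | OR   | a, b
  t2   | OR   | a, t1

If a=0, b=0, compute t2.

0

t1 = 0 OR 0 = 0
t2 = 0 OR 0 = 0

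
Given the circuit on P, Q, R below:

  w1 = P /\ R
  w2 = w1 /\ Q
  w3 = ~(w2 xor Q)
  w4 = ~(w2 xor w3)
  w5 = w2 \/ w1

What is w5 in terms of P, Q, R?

w1 = P /\ R
w2 = w1 /\ Q = (P /\ R) /\ Q
w5 = w2 \/ w1 = ((P /\ R) /\ Q) \/ (P /\ R)

((P /\ R) /\ Q) \/ (P /\ R)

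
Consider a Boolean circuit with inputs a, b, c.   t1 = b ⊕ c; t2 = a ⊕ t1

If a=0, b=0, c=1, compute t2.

1

t1 = 0 ⊕ 1 = 1
t2 = 0 ⊕ 1 = 1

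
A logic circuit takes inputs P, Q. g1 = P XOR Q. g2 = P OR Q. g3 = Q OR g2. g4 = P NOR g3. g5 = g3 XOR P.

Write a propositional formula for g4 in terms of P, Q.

P NOR (Q OR (P OR Q))

g2 = P OR Q
g3 = Q OR g2 = Q OR (P OR Q)
g4 = P NOR g3 = P NOR (Q OR (P OR Q))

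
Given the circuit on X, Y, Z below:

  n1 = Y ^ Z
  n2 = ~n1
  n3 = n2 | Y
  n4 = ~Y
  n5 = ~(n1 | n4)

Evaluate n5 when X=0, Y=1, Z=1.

1

n1 = 1 ^ 1 = 0
n4 = ~1 = 0
n5 = ~(0 | 0) = 1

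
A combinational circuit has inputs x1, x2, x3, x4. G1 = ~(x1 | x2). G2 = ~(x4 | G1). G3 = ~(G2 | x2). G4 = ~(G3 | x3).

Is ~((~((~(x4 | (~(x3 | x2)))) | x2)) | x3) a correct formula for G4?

G1 = ~(x1 | x2)
G2 = ~(x4 | G1) = ~(x4 | (~(x1 | x2)))
G3 = ~(G2 | x2) = ~((~(x4 | (~(x1 | x2)))) | x2)
G4 = ~(G3 | x3) = ~((~((~(x4 | (~(x1 | x2)))) | x2)) | x3)
At x1=1, x2=0, x3=0, x4=0: circuit gives 1, formula gives 0.

No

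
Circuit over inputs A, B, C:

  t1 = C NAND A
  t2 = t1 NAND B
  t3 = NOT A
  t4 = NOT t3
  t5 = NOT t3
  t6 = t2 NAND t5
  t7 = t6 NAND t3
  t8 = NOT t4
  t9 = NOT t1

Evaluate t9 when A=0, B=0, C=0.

t1 = 0 NAND 0 = 1
t9 = NOT 1 = 0

0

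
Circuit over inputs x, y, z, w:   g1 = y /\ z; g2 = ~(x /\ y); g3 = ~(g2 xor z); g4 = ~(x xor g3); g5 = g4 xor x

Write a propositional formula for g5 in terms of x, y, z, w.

g2 = ~(x /\ y)
g3 = ~(g2 xor z) = ~((~(x /\ y)) xor z)
g4 = ~(x xor g3) = ~(x xor (~((~(x /\ y)) xor z)))
g5 = g4 xor x = (~(x xor (~((~(x /\ y)) xor z)))) xor x

(~(x xor (~((~(x /\ y)) xor z)))) xor x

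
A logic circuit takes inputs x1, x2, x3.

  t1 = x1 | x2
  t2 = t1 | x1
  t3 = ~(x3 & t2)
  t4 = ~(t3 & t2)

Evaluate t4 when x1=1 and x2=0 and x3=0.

t1 = 1 | 0 = 1
t2 = 1 | 1 = 1
t3 = ~(0 & 1) = 1
t4 = ~(1 & 1) = 0

0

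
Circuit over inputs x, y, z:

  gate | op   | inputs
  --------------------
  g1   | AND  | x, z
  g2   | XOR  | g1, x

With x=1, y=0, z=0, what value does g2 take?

g1 = 1 AND 0 = 0
g2 = 0 XOR 1 = 1

1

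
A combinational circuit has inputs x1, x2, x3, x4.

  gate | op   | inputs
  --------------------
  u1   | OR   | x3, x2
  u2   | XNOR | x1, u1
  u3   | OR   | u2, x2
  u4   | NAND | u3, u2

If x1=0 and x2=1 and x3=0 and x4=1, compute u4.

u1 = 0 OR 1 = 1
u2 = 0 XNOR 1 = 0
u3 = 0 OR 1 = 1
u4 = 1 NAND 0 = 1

1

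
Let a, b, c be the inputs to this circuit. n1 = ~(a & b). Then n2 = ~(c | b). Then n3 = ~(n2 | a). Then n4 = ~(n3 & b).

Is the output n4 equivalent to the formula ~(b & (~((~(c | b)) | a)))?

n2 = ~(c | b)
n3 = ~(n2 | a) = ~((~(c | b)) | a)
n4 = ~(n3 & b) = ~((~((~(c | b)) | a)) & b)
At a=0, b=1, c=0: circuit gives 0, formula gives 0.
At a=0, b=0, c=0: circuit gives 1, formula gives 1.
Agrees on all 8 inputs.

Yes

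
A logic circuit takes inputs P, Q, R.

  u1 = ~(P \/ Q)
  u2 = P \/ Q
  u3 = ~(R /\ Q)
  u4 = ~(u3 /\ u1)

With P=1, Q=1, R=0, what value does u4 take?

u1 = ~(1 \/ 1) = 0
u3 = ~(0 /\ 1) = 1
u4 = ~(1 /\ 0) = 1

1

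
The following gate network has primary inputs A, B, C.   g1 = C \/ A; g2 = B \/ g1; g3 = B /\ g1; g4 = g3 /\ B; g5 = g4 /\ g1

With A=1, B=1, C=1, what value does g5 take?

1

g1 = 1 \/ 1 = 1
g3 = 1 /\ 1 = 1
g4 = 1 /\ 1 = 1
g5 = 1 /\ 1 = 1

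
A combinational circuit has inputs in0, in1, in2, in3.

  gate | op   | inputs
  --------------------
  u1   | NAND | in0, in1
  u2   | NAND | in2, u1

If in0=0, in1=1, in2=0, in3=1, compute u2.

1

u1 = 0 NAND 1 = 1
u2 = 0 NAND 1 = 1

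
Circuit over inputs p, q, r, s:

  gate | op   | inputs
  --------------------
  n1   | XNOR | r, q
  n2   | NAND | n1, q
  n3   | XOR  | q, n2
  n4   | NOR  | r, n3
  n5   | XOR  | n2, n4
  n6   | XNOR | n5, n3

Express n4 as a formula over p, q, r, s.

n1 = r XNOR q
n2 = n1 NAND q = (r XNOR q) NAND q
n3 = q XOR n2 = q XOR ((r XNOR q) NAND q)
n4 = r NOR n3 = r NOR (q XOR ((r XNOR q) NAND q))

r NOR (q XOR ((r XNOR q) NAND q))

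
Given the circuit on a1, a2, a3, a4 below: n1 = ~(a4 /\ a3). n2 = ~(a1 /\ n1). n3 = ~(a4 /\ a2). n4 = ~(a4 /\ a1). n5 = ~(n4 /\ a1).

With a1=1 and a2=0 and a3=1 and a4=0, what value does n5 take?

n4 = ~(0 /\ 1) = 1
n5 = ~(1 /\ 1) = 0

0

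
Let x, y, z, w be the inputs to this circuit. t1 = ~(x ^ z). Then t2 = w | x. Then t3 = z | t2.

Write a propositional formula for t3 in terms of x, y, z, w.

t2 = w | x
t3 = z | t2 = z | (w | x)

z | (w | x)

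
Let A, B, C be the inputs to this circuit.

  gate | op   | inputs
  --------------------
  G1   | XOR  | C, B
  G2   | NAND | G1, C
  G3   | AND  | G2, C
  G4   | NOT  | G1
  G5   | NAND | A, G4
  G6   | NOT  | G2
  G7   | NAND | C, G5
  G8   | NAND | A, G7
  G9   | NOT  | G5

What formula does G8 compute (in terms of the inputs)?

G1 = C XOR B
G4 = NOT G1 = NOT (C XOR B)
G5 = A NAND G4 = A NAND NOT (C XOR B)
G7 = C NAND G5 = C NAND (A NAND NOT (C XOR B))
G8 = A NAND G7 = A NAND (C NAND (A NAND NOT (C XOR B)))

A NAND (C NAND (A NAND NOT (C XOR B)))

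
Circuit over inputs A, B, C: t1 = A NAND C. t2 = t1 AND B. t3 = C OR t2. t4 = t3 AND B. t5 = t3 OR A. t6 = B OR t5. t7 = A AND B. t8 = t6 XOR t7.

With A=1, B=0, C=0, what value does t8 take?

t1 = 1 NAND 0 = 1
t2 = 1 AND 0 = 0
t3 = 0 OR 0 = 0
t5 = 0 OR 1 = 1
t6 = 0 OR 1 = 1
t7 = 1 AND 0 = 0
t8 = 1 XOR 0 = 1

1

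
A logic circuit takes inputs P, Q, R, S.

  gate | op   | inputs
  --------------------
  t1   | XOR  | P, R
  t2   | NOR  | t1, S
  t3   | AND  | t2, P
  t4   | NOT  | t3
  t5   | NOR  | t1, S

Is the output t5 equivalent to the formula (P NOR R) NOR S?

No

t1 = P XOR R
t5 = t1 NOR S = (P XOR R) NOR S
At P=0, Q=0, R=0, S=0: circuit gives 1, formula gives 0.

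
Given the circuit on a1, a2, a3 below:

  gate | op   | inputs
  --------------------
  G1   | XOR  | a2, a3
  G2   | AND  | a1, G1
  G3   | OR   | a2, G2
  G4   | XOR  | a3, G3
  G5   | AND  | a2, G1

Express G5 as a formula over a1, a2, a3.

G1 = a2 XOR a3
G5 = a2 AND G1 = a2 AND (a2 XOR a3)

a2 AND (a2 XOR a3)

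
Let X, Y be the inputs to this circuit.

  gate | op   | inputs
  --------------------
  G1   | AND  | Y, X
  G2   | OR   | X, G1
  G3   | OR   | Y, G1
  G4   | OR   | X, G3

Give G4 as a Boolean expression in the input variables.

X OR (Y OR (Y AND X))

G1 = Y AND X
G3 = Y OR G1 = Y OR (Y AND X)
G4 = X OR G3 = X OR (Y OR (Y AND X))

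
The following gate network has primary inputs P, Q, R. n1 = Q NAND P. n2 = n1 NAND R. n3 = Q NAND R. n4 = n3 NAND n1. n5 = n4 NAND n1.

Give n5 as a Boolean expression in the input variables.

((Q NAND R) NAND (Q NAND P)) NAND (Q NAND P)

n1 = Q NAND P
n3 = Q NAND R
n4 = n3 NAND n1 = (Q NAND R) NAND (Q NAND P)
n5 = n4 NAND n1 = ((Q NAND R) NAND (Q NAND P)) NAND (Q NAND P)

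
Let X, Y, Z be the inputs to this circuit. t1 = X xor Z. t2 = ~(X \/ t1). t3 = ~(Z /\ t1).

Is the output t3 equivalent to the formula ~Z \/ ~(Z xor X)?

t1 = X xor Z
t3 = ~(Z /\ t1) = ~(Z /\ (X xor Z))
At X=0, Y=0, Z=1: circuit gives 0, formula gives 0.
At X=0, Y=0, Z=0: circuit gives 1, formula gives 1.
Agrees on all 8 inputs.

Yes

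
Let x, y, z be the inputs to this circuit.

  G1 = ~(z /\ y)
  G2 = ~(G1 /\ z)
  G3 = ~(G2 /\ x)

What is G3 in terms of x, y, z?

~((~((~(z /\ y)) /\ z)) /\ x)

G1 = ~(z /\ y)
G2 = ~(G1 /\ z) = ~((~(z /\ y)) /\ z)
G3 = ~(G2 /\ x) = ~((~((~(z /\ y)) /\ z)) /\ x)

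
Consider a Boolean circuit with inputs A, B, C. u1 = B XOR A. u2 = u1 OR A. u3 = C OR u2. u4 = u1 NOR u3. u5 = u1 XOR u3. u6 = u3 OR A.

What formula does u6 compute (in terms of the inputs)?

u1 = B XOR A
u2 = u1 OR A = (B XOR A) OR A
u3 = C OR u2 = C OR ((B XOR A) OR A)
u6 = u3 OR A = (C OR ((B XOR A) OR A)) OR A

(C OR ((B XOR A) OR A)) OR A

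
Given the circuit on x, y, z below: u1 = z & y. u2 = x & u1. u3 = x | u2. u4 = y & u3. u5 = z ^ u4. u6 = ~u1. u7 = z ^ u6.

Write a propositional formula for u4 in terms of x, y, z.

y & (x | (x & (z & y)))

u1 = z & y
u2 = x & u1 = x & (z & y)
u3 = x | u2 = x | (x & (z & y))
u4 = y & u3 = y & (x | (x & (z & y)))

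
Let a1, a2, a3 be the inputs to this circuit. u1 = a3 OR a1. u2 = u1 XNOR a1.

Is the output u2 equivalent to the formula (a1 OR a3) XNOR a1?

u1 = a3 OR a1
u2 = u1 XNOR a1 = (a3 OR a1) XNOR a1
At a1=0, a2=0, a3=1: circuit gives 0, formula gives 0.
At a1=0, a2=0, a3=0: circuit gives 1, formula gives 1.
Agrees on all 8 inputs.

Yes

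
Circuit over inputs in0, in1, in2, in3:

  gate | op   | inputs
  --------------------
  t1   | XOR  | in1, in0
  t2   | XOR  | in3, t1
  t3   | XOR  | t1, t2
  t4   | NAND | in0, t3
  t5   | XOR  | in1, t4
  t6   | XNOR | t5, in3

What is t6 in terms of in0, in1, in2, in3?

t1 = in1 XOR in0
t2 = in3 XOR t1 = in3 XOR (in1 XOR in0)
t3 = t1 XOR t2 = (in1 XOR in0) XOR (in3 XOR (in1 XOR in0))
t4 = in0 NAND t3 = in0 NAND ((in1 XOR in0) XOR (in3 XOR (in1 XOR in0)))
t5 = in1 XOR t4 = in1 XOR (in0 NAND ((in1 XOR in0) XOR (in3 XOR (in1 XOR in0))))
t6 = t5 XNOR in3 = (in1 XOR (in0 NAND ((in1 XOR in0) XOR (in3 XOR (in1 XOR in0))))) XNOR in3

(in1 XOR (in0 NAND ((in1 XOR in0) XOR (in3 XOR (in1 XOR in0))))) XNOR in3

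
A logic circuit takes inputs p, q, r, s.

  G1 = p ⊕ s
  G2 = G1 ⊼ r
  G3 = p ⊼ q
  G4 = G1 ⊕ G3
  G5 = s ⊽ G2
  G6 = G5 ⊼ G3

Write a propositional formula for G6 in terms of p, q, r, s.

G1 = p ⊕ s
G2 = G1 ⊼ r = (p ⊕ s) ⊼ r
G3 = p ⊼ q
G5 = s ⊽ G2 = s ⊽ ((p ⊕ s) ⊼ r)
G6 = G5 ⊼ G3 = (s ⊽ ((p ⊕ s) ⊼ r)) ⊼ (p ⊼ q)

(s ⊽ ((p ⊕ s) ⊼ r)) ⊼ (p ⊼ q)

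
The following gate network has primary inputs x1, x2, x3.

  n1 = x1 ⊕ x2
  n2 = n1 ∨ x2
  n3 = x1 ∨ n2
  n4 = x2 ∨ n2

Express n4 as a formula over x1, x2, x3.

x2 ∨ ((x1 ⊕ x2) ∨ x2)

n1 = x1 ⊕ x2
n2 = n1 ∨ x2 = (x1 ⊕ x2) ∨ x2
n4 = x2 ∨ n2 = x2 ∨ ((x1 ⊕ x2) ∨ x2)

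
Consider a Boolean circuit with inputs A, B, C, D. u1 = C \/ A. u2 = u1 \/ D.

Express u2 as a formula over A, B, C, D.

u1 = C \/ A
u2 = u1 \/ D = (C \/ A) \/ D

(C \/ A) \/ D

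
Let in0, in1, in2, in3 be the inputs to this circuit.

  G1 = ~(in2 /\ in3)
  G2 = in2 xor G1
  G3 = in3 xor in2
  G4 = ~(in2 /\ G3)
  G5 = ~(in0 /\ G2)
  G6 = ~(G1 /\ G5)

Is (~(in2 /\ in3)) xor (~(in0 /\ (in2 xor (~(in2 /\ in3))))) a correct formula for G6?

No

G1 = ~(in2 /\ in3)
G2 = in2 xor G1 = in2 xor (~(in2 /\ in3))
G5 = ~(in0 /\ G2) = ~(in0 /\ (in2 xor (~(in2 /\ in3))))
G6 = ~(G1 /\ G5) = ~((~(in2 /\ in3)) /\ (~(in0 /\ (in2 xor (~(in2 /\ in3))))))
At in0=1, in1=0, in2=1, in3=1: circuit gives 1, formula gives 0.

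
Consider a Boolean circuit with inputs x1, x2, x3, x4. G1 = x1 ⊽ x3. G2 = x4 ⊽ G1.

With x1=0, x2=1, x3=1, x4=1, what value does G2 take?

G1 = 0 ⊽ 1 = 0
G2 = 1 ⊽ 0 = 0

0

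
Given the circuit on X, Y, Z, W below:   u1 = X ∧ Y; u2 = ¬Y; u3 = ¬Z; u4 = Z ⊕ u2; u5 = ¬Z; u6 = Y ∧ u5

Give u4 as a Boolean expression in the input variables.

Z ⊕ ¬Y

u2 = ¬Y
u4 = Z ⊕ u2 = Z ⊕ ¬Y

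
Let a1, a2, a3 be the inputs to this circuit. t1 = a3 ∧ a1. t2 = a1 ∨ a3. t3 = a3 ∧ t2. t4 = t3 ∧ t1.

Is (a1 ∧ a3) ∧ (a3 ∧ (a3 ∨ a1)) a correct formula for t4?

Yes

t1 = a3 ∧ a1
t2 = a1 ∨ a3
t3 = a3 ∧ t2 = a3 ∧ (a1 ∨ a3)
t4 = t3 ∧ t1 = (a3 ∧ (a1 ∨ a3)) ∧ (a3 ∧ a1)
At a1=0, a2=0, a3=0: circuit gives 0, formula gives 0.
At a1=1, a2=0, a3=1: circuit gives 1, formula gives 1.
Agrees on all 8 inputs.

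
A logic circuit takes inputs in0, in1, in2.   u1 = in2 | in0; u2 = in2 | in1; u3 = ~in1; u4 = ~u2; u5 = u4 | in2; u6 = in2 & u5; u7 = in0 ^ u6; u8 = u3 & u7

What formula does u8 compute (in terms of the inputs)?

~in1 & (in0 ^ (in2 & (~(in2 | in1) | in2)))

u2 = in2 | in1
u3 = ~in1
u4 = ~u2 = ~(in2 | in1)
u5 = u4 | in2 = ~(in2 | in1) | in2
u6 = in2 & u5 = in2 & (~(in2 | in1) | in2)
u7 = in0 ^ u6 = in0 ^ (in2 & (~(in2 | in1) | in2))
u8 = u3 & u7 = ~in1 & (in0 ^ (in2 & (~(in2 | in1) | in2)))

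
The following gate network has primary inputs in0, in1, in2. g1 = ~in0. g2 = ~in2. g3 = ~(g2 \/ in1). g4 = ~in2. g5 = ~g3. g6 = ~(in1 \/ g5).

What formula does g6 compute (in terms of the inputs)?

~(in1 \/ ~(~(~in2 \/ in1)))

g2 = ~in2
g3 = ~(g2 \/ in1) = ~(~in2 \/ in1)
g5 = ~g3 = ~(~(~in2 \/ in1))
g6 = ~(in1 \/ g5) = ~(in1 \/ ~(~(~in2 \/ in1)))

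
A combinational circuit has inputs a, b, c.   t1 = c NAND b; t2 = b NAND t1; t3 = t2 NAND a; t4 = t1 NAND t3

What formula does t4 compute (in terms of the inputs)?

(c NAND b) NAND ((b NAND (c NAND b)) NAND a)

t1 = c NAND b
t2 = b NAND t1 = b NAND (c NAND b)
t3 = t2 NAND a = (b NAND (c NAND b)) NAND a
t4 = t1 NAND t3 = (c NAND b) NAND ((b NAND (c NAND b)) NAND a)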